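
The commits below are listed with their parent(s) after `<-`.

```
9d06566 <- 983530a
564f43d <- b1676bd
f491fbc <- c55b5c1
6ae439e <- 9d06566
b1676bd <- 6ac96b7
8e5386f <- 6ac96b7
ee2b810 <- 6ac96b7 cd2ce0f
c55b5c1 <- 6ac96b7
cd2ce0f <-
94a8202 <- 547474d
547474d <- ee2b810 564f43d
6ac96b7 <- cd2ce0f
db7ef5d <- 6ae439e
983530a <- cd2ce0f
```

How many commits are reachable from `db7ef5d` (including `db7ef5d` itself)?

Walking parent pointers from db7ef5d: reachable set = {6ae439e, 983530a, 9d06566, cd2ce0f, db7ef5d}.
That is 5 commits.

5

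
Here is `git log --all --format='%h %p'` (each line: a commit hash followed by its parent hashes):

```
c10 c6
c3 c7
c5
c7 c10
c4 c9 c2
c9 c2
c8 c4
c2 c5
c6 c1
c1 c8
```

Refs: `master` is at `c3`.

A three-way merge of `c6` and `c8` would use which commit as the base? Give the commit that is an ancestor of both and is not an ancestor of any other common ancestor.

Ancestors of c6: {c1, c2, c4, c5, c6, c8, c9}.
Ancestors of c8: {c2, c4, c5, c8, c9}.
Common ancestors: {c2, c4, c5, c8, c9}.
Among these, c8 is not an ancestor of any other common ancestor — it is the merge base.

c8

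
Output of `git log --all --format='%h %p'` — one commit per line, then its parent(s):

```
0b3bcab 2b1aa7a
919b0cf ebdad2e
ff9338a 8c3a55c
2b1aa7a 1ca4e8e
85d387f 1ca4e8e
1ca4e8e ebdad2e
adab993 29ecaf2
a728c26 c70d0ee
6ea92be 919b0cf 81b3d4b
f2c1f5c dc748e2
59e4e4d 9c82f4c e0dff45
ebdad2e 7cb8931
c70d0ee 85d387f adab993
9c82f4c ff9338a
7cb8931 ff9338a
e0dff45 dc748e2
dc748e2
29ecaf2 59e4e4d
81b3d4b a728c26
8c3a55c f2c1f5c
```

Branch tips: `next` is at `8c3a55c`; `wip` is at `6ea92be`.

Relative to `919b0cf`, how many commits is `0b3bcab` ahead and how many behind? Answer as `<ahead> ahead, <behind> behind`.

3 ahead, 1 behind

Reachable from 0b3bcab: {0b3bcab, 1ca4e8e, 2b1aa7a, 7cb8931, 8c3a55c, dc748e2, ebdad2e, f2c1f5c, ff9338a}.
Reachable from 919b0cf: {7cb8931, 8c3a55c, 919b0cf, dc748e2, ebdad2e, f2c1f5c, ff9338a}.
Only in 0b3bcab's history (ahead): {0b3bcab, 1ca4e8e, 2b1aa7a} — 3.
Only in 919b0cf's history (behind): {919b0cf} — 1.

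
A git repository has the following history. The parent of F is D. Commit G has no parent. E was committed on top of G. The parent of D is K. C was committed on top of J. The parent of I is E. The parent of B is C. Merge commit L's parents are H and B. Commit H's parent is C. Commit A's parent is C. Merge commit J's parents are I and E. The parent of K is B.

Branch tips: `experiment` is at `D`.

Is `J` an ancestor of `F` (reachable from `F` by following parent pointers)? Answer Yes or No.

Yes

Ancestors of F (commits reachable by following parents): {B, C, D, E, F, G, I, J, K}.
J is in that set, so it is an ancestor of F.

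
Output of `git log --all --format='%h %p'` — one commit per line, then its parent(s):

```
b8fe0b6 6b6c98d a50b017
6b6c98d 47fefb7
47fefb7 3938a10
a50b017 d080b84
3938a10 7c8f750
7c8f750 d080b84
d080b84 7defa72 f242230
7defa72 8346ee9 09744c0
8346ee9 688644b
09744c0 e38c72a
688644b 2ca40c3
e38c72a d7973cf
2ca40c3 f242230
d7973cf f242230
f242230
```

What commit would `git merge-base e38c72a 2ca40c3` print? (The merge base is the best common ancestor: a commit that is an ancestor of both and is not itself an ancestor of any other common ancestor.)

Ancestors of e38c72a: {d7973cf, e38c72a, f242230}.
Ancestors of 2ca40c3: {2ca40c3, f242230}.
Common ancestors: {f242230}.
The only common ancestor is f242230, so it is the merge base.

f242230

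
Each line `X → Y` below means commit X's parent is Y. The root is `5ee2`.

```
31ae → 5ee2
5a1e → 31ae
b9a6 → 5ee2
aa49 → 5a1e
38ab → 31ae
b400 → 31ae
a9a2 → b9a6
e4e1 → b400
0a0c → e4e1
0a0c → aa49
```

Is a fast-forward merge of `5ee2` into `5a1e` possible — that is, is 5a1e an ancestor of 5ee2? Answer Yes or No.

No

A fast-forward from 5a1e to 5ee2 is possible iff 5a1e is an ancestor of 5ee2.
Ancestors of 5ee2: {5ee2}.
5a1e is not among them, so fast-forward is not possible.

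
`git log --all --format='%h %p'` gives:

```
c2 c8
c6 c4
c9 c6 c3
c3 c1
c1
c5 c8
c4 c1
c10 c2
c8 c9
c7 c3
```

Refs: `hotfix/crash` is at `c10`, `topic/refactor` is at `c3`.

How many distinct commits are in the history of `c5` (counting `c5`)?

7

Walking parent pointers from c5: reachable set = {c1, c3, c4, c5, c6, c8, c9}.
That is 7 commits.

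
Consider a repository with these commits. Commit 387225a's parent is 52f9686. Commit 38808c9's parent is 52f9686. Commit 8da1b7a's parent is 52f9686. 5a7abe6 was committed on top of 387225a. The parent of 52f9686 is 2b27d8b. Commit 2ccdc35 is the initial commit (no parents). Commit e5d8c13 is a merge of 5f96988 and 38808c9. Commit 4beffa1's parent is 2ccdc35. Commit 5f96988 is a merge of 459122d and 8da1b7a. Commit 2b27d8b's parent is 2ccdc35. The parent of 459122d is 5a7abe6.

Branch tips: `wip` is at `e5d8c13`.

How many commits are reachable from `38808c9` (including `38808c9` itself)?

Walking parent pointers from 38808c9: reachable set = {2b27d8b, 2ccdc35, 38808c9, 52f9686}.
That is 4 commits.

4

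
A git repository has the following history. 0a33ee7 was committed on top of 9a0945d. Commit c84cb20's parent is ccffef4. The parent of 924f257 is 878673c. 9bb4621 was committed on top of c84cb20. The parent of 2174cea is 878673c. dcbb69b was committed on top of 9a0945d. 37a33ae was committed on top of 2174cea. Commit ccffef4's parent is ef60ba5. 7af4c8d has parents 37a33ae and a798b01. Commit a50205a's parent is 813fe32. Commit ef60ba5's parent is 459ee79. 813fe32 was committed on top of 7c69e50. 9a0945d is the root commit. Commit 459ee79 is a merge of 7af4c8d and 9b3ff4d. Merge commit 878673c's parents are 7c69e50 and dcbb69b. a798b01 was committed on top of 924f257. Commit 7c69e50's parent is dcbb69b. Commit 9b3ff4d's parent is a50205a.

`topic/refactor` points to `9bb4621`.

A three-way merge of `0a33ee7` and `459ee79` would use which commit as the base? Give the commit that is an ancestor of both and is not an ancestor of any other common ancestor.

9a0945d

Ancestors of 0a33ee7: {0a33ee7, 9a0945d}.
Ancestors of 459ee79: {2174cea, 37a33ae, 459ee79, 7af4c8d, 7c69e50, 813fe32, 878673c, 924f257, 9a0945d, 9b3ff4d, a50205a, a798b01, dcbb69b}.
Common ancestors: {9a0945d}.
The only common ancestor is 9a0945d, so it is the merge base.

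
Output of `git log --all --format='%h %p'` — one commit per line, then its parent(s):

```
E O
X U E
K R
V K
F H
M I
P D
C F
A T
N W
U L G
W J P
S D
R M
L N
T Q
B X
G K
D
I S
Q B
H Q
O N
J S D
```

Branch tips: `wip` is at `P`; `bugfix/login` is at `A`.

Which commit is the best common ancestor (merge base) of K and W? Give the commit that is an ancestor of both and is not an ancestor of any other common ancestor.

Ancestors of K: {D, I, K, M, R, S}.
Ancestors of W: {D, J, P, S, W}.
Common ancestors: {D, S}.
Among these, S is not an ancestor of any other common ancestor — it is the merge base.

S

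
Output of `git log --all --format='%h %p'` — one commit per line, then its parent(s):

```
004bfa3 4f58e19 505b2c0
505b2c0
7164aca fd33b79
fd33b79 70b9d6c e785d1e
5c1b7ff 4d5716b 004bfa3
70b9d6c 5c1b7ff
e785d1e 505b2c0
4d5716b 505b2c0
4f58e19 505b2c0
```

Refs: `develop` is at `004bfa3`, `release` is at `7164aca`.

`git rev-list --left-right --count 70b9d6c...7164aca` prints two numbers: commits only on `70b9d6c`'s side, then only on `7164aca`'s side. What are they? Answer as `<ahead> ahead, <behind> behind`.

Reachable from 70b9d6c: {004bfa3, 4d5716b, 4f58e19, 505b2c0, 5c1b7ff, 70b9d6c}.
Reachable from 7164aca: {004bfa3, 4d5716b, 4f58e19, 505b2c0, 5c1b7ff, 70b9d6c, 7164aca, e785d1e, fd33b79}.
Only in 70b9d6c's history (ahead): {} — 0.
Only in 7164aca's history (behind): {7164aca, e785d1e, fd33b79} — 3.

0 ahead, 3 behind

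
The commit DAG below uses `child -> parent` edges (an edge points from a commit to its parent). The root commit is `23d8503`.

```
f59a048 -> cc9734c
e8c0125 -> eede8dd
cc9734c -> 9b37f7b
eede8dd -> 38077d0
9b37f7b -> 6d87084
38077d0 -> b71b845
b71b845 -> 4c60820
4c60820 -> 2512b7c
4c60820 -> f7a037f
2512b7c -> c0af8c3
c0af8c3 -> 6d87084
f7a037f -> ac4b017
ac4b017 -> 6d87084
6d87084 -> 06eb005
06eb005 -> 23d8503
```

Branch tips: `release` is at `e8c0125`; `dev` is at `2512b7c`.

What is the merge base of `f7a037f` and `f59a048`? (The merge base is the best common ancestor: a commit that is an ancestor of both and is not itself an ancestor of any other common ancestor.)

Ancestors of f7a037f: {06eb005, 23d8503, 6d87084, ac4b017, f7a037f}.
Ancestors of f59a048: {06eb005, 23d8503, 6d87084, 9b37f7b, cc9734c, f59a048}.
Common ancestors: {06eb005, 23d8503, 6d87084}.
Among these, 6d87084 is not an ancestor of any other common ancestor — it is the merge base.

6d87084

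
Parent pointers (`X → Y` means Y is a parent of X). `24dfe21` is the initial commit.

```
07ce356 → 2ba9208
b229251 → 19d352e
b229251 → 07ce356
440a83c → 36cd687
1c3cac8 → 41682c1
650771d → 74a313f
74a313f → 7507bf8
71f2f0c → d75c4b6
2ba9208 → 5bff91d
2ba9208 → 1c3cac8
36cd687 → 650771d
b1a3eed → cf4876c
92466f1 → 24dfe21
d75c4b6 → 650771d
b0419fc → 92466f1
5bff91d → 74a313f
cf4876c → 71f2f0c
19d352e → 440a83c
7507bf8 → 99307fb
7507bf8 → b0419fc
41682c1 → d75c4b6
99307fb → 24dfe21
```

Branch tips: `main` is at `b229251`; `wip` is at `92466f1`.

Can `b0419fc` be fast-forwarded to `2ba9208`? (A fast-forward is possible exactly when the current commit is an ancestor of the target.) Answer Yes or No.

Yes

A fast-forward from b0419fc to 2ba9208 is possible iff b0419fc is an ancestor of 2ba9208.
Ancestors of 2ba9208: {1c3cac8, 24dfe21, 2ba9208, 41682c1, 5bff91d, 650771d, 74a313f, 7507bf8, 92466f1, 99307fb, b0419fc, d75c4b6}.
b0419fc is among them, so fast-forward is possible.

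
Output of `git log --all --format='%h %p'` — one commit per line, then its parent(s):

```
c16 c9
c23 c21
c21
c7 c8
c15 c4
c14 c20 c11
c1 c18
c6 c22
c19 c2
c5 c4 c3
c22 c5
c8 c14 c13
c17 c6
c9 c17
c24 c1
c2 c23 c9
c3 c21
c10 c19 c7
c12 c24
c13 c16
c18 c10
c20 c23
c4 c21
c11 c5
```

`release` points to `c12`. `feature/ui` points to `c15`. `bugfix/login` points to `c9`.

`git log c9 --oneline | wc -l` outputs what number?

8

Walking parent pointers from c9: reachable set = {c17, c21, c22, c3, c4, c5, c6, c9}.
That is 8 commits.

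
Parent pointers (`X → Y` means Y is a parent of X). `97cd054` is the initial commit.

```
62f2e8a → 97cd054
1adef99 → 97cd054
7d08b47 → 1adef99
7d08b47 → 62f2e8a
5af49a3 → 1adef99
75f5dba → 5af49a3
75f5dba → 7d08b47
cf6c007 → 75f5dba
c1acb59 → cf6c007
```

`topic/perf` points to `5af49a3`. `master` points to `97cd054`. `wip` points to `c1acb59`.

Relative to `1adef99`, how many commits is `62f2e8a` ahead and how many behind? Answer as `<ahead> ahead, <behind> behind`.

Reachable from 62f2e8a: {62f2e8a, 97cd054}.
Reachable from 1adef99: {1adef99, 97cd054}.
Only in 62f2e8a's history (ahead): {62f2e8a} — 1.
Only in 1adef99's history (behind): {1adef99} — 1.

1 ahead, 1 behind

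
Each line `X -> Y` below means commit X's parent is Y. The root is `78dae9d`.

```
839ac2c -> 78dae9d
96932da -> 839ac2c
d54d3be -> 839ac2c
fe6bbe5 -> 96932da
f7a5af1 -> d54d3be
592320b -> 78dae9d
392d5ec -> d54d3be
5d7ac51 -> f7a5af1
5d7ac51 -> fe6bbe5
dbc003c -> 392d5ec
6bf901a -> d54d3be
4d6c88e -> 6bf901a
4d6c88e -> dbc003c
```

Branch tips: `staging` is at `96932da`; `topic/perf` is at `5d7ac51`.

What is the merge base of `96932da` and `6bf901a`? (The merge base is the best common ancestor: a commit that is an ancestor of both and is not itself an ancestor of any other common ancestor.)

839ac2c

Ancestors of 96932da: {78dae9d, 839ac2c, 96932da}.
Ancestors of 6bf901a: {6bf901a, 78dae9d, 839ac2c, d54d3be}.
Common ancestors: {78dae9d, 839ac2c}.
Among these, 839ac2c is not an ancestor of any other common ancestor — it is the merge base.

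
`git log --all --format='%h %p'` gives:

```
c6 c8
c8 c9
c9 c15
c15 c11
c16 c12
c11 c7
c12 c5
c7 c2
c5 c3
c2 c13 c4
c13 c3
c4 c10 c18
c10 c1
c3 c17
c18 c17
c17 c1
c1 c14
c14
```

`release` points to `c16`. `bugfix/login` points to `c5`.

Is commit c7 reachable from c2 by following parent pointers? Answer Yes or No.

Ancestors of c2: {c1, c10, c13, c14, c17, c18, c2, c3, c4}.
c7 is not in that set, so it is not an ancestor of c2.

No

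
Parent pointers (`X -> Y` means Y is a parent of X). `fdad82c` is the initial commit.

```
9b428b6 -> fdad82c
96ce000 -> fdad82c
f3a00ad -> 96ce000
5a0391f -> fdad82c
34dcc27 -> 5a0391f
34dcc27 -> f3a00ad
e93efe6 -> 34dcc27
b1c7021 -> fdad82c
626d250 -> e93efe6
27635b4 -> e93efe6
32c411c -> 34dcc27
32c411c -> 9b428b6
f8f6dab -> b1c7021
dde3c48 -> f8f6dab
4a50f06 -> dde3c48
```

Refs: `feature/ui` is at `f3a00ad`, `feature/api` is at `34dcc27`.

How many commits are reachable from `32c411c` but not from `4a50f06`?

6

Reachable from 32c411c: {32c411c, 34dcc27, 5a0391f, 96ce000, 9b428b6, f3a00ad, fdad82c}.
Reachable from 4a50f06: {4a50f06, b1c7021, dde3c48, f8f6dab, fdad82c}.
In 32c411c's history but not 4a50f06's: {32c411c, 34dcc27, 5a0391f, 96ce000, 9b428b6, f3a00ad} — 6 commits.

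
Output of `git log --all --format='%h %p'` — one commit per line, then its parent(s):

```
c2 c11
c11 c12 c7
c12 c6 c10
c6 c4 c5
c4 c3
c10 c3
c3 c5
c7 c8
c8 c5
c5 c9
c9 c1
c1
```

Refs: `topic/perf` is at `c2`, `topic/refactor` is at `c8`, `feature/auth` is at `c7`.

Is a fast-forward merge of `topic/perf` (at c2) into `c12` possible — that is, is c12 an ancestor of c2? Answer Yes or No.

A fast-forward from c12 to c2 is possible iff c12 is an ancestor of c2.
Ancestors of c2: {c1, c10, c11, c12, c2, c3, c4, c5, c6, c7, c8, c9}.
c12 is among them, so fast-forward is possible.

Yes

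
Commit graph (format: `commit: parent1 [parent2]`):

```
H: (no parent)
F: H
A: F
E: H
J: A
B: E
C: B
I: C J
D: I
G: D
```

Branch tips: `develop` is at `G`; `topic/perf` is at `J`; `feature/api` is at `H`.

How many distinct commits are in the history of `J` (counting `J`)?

4

Walking parent pointers from J: reachable set = {A, F, H, J}.
That is 4 commits.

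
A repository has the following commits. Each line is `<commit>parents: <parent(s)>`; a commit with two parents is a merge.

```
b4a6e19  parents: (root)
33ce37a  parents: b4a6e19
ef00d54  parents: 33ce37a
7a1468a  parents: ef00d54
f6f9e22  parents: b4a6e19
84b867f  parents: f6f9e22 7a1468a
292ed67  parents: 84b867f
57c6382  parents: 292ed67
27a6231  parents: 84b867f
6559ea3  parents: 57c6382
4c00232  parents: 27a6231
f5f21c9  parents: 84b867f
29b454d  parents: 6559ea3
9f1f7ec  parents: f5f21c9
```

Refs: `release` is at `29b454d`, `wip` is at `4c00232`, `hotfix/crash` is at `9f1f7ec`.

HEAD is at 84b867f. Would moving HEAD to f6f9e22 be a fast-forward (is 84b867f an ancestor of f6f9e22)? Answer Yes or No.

A fast-forward from 84b867f to f6f9e22 is possible iff 84b867f is an ancestor of f6f9e22.
Ancestors of f6f9e22: {b4a6e19, f6f9e22}.
84b867f is not among them, so fast-forward is not possible.

No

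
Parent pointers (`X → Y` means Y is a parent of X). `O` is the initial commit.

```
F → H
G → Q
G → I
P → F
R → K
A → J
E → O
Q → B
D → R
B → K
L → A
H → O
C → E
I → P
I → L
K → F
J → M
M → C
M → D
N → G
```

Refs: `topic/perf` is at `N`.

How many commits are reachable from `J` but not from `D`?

4

Reachable from J: {C, D, E, F, H, J, K, M, O, R}.
Reachable from D: {D, F, H, K, O, R}.
In J's history but not D's: {C, E, J, M} — 4 commits.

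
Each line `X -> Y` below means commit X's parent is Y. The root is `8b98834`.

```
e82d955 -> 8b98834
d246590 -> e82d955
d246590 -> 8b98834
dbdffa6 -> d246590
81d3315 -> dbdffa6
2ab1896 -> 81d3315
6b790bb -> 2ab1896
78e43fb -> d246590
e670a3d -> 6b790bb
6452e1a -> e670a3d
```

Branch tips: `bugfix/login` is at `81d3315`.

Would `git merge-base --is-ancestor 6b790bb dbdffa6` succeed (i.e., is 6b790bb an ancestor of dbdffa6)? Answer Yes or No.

No

Ancestors of dbdffa6: {8b98834, d246590, dbdffa6, e82d955}.
6b790bb is not in that set, so it is not an ancestor of dbdffa6.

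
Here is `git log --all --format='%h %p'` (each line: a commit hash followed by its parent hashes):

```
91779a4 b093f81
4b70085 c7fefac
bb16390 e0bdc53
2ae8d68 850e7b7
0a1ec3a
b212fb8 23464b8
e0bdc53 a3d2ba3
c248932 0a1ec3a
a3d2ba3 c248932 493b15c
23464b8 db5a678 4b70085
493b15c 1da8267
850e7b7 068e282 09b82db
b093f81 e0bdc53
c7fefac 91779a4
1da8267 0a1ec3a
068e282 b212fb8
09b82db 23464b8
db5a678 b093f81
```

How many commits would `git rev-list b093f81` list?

7

Walking parent pointers from b093f81: reachable set = {0a1ec3a, 1da8267, 493b15c, a3d2ba3, b093f81, c248932, e0bdc53}.
That is 7 commits.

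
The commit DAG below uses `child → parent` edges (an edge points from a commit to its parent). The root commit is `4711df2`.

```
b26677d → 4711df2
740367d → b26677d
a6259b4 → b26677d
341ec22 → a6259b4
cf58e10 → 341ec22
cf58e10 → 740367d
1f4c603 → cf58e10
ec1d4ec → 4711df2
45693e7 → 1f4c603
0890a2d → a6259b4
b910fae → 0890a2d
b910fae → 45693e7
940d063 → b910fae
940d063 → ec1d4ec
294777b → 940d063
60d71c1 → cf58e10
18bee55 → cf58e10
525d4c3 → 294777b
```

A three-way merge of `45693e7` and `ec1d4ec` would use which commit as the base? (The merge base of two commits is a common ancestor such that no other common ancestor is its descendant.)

Ancestors of 45693e7: {1f4c603, 341ec22, 45693e7, 4711df2, 740367d, a6259b4, b26677d, cf58e10}.
Ancestors of ec1d4ec: {4711df2, ec1d4ec}.
Common ancestors: {4711df2}.
The only common ancestor is 4711df2, so it is the merge base.

4711df2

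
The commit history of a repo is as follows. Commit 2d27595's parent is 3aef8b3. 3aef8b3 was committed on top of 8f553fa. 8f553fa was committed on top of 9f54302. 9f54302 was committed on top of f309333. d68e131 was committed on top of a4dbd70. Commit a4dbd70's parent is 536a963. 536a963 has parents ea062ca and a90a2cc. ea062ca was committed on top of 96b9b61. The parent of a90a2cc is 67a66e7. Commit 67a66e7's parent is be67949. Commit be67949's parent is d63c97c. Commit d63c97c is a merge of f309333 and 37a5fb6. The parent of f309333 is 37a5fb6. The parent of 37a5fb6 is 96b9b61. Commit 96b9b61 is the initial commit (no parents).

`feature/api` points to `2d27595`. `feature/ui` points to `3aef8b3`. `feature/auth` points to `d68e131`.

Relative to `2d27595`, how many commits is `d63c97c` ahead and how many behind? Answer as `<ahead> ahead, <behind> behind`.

1 ahead, 4 behind

Reachable from d63c97c: {37a5fb6, 96b9b61, d63c97c, f309333}.
Reachable from 2d27595: {2d27595, 37a5fb6, 3aef8b3, 8f553fa, 96b9b61, 9f54302, f309333}.
Only in d63c97c's history (ahead): {d63c97c} — 1.
Only in 2d27595's history (behind): {2d27595, 3aef8b3, 8f553fa, 9f54302} — 4.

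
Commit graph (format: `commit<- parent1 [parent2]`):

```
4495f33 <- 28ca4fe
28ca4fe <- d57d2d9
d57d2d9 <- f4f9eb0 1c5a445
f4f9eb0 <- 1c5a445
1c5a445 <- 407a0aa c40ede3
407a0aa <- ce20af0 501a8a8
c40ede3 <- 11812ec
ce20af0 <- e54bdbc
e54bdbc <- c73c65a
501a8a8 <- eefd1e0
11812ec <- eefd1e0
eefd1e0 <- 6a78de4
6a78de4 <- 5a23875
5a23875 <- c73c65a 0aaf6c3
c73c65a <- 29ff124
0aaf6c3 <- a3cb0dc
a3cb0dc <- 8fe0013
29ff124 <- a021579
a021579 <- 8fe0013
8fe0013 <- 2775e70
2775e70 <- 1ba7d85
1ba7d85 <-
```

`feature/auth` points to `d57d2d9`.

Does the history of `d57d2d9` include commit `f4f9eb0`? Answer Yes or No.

Yes

Ancestors of d57d2d9 (commits reachable by following parents): {0aaf6c3, 11812ec, 1ba7d85, 1c5a445, 2775e70, 29ff124, 407a0aa, 501a8a8, 5a23875, 6a78de4, 8fe0013, a021579, a3cb0dc, c40ede3, c73c65a, ce20af0, d57d2d9, e54bdbc, eefd1e0, f4f9eb0}.
f4f9eb0 is in that set, so it is an ancestor of d57d2d9.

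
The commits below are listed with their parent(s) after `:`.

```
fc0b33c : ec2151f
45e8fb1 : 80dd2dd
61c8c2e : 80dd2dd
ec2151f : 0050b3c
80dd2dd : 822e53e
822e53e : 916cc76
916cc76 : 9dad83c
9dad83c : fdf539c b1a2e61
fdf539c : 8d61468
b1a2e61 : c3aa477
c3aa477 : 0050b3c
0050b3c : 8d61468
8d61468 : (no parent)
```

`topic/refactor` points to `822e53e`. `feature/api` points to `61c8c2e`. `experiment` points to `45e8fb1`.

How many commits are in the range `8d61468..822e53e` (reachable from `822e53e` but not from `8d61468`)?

Reachable from 822e53e: {0050b3c, 822e53e, 8d61468, 916cc76, 9dad83c, b1a2e61, c3aa477, fdf539c}.
Reachable from 8d61468: {8d61468}.
In 822e53e's history but not 8d61468's: {0050b3c, 822e53e, 916cc76, 9dad83c, b1a2e61, c3aa477, fdf539c} — 7 commits.

7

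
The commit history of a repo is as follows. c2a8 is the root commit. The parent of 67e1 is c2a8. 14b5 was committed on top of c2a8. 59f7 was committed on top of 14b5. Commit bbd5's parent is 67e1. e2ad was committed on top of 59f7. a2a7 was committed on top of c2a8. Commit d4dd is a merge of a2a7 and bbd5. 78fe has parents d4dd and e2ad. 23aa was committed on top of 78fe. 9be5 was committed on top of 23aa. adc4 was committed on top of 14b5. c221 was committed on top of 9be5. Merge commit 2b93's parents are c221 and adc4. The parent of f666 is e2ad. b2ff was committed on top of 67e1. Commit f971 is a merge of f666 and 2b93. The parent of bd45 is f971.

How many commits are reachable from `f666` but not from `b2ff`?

4

Reachable from f666: {14b5, 59f7, c2a8, e2ad, f666}.
Reachable from b2ff: {67e1, b2ff, c2a8}.
In f666's history but not b2ff's: {14b5, 59f7, e2ad, f666} — 4 commits.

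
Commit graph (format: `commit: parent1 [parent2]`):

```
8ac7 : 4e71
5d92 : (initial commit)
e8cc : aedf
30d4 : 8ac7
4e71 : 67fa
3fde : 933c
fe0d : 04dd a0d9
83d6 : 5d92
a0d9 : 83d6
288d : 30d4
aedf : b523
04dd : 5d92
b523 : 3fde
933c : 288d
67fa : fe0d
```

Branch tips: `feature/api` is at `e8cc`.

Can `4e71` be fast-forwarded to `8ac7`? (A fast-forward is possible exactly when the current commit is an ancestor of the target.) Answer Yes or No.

A fast-forward from 4e71 to 8ac7 is possible iff 4e71 is an ancestor of 8ac7.
Ancestors of 8ac7: {04dd, 4e71, 5d92, 67fa, 83d6, 8ac7, a0d9, fe0d}.
4e71 is among them, so fast-forward is possible.

Yes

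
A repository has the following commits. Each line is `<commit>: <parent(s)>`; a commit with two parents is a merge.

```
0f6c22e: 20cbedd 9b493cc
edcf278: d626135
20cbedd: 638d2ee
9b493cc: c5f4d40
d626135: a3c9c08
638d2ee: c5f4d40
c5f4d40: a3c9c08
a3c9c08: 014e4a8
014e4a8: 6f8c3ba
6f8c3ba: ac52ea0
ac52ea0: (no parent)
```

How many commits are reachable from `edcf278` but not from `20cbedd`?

2

Reachable from edcf278: {014e4a8, 6f8c3ba, a3c9c08, ac52ea0, d626135, edcf278}.
Reachable from 20cbedd: {014e4a8, 20cbedd, 638d2ee, 6f8c3ba, a3c9c08, ac52ea0, c5f4d40}.
In edcf278's history but not 20cbedd's: {d626135, edcf278} — 2 commits.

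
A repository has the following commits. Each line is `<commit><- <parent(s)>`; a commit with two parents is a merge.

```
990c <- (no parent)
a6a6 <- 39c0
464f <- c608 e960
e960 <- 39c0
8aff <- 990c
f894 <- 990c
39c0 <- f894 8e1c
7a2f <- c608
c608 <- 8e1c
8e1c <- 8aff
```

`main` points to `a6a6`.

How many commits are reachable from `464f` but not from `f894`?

6

Reachable from 464f: {39c0, 464f, 8aff, 8e1c, 990c, c608, e960, f894}.
Reachable from f894: {990c, f894}.
In 464f's history but not f894's: {39c0, 464f, 8aff, 8e1c, c608, e960} — 6 commits.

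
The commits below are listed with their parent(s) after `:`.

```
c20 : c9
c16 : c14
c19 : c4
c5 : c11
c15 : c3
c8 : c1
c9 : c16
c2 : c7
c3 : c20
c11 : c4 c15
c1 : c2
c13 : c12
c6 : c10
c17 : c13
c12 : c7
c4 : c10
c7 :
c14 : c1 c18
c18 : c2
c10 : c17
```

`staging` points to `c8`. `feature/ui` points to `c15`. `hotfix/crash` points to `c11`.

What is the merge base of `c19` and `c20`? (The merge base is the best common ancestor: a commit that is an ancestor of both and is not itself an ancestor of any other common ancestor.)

Ancestors of c19: {c10, c12, c13, c17, c19, c4, c7}.
Ancestors of c20: {c1, c14, c16, c18, c2, c20, c7, c9}.
Common ancestors: {c7}.
The only common ancestor is c7, so it is the merge base.

c7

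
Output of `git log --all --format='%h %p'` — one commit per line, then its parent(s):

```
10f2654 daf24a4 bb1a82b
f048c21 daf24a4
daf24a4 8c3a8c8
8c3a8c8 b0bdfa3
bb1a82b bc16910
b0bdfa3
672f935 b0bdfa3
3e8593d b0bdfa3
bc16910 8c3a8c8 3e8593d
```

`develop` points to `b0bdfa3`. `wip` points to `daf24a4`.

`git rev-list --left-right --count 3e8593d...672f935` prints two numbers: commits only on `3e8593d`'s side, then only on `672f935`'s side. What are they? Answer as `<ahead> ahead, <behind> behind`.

1 ahead, 1 behind

Reachable from 3e8593d: {3e8593d, b0bdfa3}.
Reachable from 672f935: {672f935, b0bdfa3}.
Only in 3e8593d's history (ahead): {3e8593d} — 1.
Only in 672f935's history (behind): {672f935} — 1.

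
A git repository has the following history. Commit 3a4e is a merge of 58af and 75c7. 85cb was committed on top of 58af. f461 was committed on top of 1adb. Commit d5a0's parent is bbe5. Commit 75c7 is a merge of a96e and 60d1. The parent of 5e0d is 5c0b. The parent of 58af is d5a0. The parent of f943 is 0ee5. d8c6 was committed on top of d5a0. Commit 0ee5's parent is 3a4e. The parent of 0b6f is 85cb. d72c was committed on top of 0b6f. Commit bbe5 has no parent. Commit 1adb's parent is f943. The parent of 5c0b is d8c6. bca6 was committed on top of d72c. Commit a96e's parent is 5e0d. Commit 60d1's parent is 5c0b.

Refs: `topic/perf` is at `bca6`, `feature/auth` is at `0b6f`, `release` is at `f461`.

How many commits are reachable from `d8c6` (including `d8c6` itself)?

3

Walking parent pointers from d8c6: reachable set = {bbe5, d5a0, d8c6}.
That is 3 commits.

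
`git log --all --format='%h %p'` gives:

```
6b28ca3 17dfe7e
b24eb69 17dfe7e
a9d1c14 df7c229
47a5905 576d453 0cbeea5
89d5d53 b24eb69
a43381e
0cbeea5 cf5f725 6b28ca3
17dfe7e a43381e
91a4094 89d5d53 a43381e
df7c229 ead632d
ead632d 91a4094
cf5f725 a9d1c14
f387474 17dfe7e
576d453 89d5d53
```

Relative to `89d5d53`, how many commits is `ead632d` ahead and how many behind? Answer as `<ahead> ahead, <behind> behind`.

2 ahead, 0 behind

Reachable from ead632d: {17dfe7e, 89d5d53, 91a4094, a43381e, b24eb69, ead632d}.
Reachable from 89d5d53: {17dfe7e, 89d5d53, a43381e, b24eb69}.
Only in ead632d's history (ahead): {91a4094, ead632d} — 2.
Only in 89d5d53's history (behind): {} — 0.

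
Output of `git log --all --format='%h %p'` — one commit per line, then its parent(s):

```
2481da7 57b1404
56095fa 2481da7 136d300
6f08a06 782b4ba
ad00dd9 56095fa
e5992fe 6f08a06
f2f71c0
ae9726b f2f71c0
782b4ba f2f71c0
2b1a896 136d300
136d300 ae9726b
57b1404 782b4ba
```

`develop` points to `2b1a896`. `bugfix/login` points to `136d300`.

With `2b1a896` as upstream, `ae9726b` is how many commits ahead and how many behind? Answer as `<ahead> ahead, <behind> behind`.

0 ahead, 2 behind

Reachable from ae9726b: {ae9726b, f2f71c0}.
Reachable from 2b1a896: {136d300, 2b1a896, ae9726b, f2f71c0}.
Only in ae9726b's history (ahead): {} — 0.
Only in 2b1a896's history (behind): {136d300, 2b1a896} — 2.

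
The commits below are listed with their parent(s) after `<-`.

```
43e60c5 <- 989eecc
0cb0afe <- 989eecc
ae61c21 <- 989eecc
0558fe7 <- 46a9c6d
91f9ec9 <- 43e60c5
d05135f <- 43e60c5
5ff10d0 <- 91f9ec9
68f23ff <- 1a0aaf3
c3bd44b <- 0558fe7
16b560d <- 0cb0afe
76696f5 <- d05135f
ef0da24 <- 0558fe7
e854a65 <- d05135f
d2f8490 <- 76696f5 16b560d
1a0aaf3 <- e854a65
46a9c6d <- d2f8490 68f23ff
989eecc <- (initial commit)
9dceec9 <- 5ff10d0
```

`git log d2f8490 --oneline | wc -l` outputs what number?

Walking parent pointers from d2f8490: reachable set = {0cb0afe, 16b560d, 43e60c5, 76696f5, 989eecc, d05135f, d2f8490}.
That is 7 commits.

7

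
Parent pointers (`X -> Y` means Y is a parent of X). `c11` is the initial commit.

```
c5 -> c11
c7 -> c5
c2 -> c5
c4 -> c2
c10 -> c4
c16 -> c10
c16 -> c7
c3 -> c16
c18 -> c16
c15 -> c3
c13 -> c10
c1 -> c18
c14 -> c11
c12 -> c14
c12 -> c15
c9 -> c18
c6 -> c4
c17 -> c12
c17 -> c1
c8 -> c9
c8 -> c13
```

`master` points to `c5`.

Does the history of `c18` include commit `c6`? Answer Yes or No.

No

Ancestors of c18: {c10, c11, c16, c18, c2, c4, c5, c7}.
c6 is not in that set, so it is not an ancestor of c18.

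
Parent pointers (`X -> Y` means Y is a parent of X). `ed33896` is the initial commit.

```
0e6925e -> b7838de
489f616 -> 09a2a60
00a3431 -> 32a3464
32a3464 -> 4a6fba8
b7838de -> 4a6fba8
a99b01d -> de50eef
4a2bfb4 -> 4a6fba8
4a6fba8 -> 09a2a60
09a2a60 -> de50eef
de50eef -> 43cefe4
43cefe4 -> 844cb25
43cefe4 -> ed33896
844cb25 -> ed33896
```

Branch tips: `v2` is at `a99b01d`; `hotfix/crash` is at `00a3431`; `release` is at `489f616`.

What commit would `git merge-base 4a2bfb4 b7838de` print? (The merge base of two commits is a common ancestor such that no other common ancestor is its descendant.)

Ancestors of 4a2bfb4: {09a2a60, 43cefe4, 4a2bfb4, 4a6fba8, 844cb25, de50eef, ed33896}.
Ancestors of b7838de: {09a2a60, 43cefe4, 4a6fba8, 844cb25, b7838de, de50eef, ed33896}.
Common ancestors: {09a2a60, 43cefe4, 4a6fba8, 844cb25, de50eef, ed33896}.
Among these, 4a6fba8 is not an ancestor of any other common ancestor — it is the merge base.

4a6fba8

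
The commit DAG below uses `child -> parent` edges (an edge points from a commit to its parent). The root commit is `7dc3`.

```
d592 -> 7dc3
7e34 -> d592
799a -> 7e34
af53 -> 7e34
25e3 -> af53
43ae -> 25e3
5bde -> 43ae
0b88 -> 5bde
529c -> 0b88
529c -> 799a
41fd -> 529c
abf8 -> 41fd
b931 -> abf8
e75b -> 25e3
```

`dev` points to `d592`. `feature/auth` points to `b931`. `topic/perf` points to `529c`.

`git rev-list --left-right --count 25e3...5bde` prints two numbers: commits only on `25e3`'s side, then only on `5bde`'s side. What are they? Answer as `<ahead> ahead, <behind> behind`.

Reachable from 25e3: {25e3, 7dc3, 7e34, af53, d592}.
Reachable from 5bde: {25e3, 43ae, 5bde, 7dc3, 7e34, af53, d592}.
Only in 25e3's history (ahead): {} — 0.
Only in 5bde's history (behind): {43ae, 5bde} — 2.

0 ahead, 2 behind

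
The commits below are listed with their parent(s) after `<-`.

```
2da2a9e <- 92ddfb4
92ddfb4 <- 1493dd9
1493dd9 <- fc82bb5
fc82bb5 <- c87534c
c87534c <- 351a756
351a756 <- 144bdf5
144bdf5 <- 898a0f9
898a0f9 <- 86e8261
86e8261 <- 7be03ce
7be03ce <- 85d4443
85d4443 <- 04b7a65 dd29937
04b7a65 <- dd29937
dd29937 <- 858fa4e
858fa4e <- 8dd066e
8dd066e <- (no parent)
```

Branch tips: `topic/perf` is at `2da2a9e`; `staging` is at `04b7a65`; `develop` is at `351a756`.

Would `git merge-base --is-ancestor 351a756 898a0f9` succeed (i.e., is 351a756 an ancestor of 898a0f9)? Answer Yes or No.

No

Ancestors of 898a0f9: {04b7a65, 7be03ce, 858fa4e, 85d4443, 86e8261, 898a0f9, 8dd066e, dd29937}.
351a756 is not in that set, so it is not an ancestor of 898a0f9.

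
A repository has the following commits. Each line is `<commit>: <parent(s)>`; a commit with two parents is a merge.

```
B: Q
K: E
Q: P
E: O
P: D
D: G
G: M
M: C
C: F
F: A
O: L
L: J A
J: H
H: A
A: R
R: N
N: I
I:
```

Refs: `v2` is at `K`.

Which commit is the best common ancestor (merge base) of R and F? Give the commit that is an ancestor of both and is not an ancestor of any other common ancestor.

R

Ancestors of R: {I, N, R}.
Ancestors of F: {A, F, I, N, R}.
Common ancestors: {I, N, R}.
Among these, R is not an ancestor of any other common ancestor — it is the merge base.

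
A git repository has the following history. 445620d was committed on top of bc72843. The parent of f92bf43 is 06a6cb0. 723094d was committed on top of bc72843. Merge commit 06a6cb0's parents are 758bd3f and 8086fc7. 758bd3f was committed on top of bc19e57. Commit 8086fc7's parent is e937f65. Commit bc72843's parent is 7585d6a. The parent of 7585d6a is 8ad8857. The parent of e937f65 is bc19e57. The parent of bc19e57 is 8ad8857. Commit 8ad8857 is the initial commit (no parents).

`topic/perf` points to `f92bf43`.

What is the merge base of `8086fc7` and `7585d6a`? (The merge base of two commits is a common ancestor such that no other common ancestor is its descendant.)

8ad8857

Ancestors of 8086fc7: {8086fc7, 8ad8857, bc19e57, e937f65}.
Ancestors of 7585d6a: {7585d6a, 8ad8857}.
Common ancestors: {8ad8857}.
The only common ancestor is 8ad8857, so it is the merge base.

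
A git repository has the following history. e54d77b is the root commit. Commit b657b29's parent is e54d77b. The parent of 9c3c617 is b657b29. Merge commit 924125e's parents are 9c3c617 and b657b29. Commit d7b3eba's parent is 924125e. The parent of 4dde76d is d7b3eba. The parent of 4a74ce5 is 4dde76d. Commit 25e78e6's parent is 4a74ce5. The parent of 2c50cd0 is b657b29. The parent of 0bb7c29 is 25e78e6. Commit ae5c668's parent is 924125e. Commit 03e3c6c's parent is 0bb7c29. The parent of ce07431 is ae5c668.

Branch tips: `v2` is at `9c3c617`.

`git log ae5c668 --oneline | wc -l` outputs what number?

Walking parent pointers from ae5c668: reachable set = {924125e, 9c3c617, ae5c668, b657b29, e54d77b}.
That is 5 commits.

5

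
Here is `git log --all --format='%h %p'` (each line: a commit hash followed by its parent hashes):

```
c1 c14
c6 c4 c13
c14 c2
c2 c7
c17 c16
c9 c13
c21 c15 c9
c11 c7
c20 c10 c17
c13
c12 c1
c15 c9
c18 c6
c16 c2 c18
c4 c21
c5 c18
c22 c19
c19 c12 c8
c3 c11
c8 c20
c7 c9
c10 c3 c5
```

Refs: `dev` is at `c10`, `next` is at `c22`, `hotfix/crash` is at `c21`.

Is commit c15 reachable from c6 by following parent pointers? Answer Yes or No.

Yes

Ancestors of c6 (commits reachable by following parents): {c13, c15, c21, c4, c6, c9}.
c15 is in that set, so it is an ancestor of c6.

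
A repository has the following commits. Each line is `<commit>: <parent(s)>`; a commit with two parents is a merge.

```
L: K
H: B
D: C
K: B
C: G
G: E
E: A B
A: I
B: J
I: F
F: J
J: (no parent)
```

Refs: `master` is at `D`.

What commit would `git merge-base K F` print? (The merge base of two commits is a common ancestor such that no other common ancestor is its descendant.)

Ancestors of K: {B, J, K}.
Ancestors of F: {F, J}.
Common ancestors: {J}.
The only common ancestor is J, so it is the merge base.

J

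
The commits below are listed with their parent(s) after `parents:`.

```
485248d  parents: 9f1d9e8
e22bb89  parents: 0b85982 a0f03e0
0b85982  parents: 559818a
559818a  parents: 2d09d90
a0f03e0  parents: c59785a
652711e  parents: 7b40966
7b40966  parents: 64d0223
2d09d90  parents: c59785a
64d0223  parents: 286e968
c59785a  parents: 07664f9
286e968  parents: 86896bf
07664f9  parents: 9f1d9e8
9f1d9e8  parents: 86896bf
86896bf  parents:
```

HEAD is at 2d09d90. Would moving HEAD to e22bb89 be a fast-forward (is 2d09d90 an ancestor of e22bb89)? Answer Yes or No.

A fast-forward from 2d09d90 to e22bb89 is possible iff 2d09d90 is an ancestor of e22bb89.
Ancestors of e22bb89: {07664f9, 0b85982, 2d09d90, 559818a, 86896bf, 9f1d9e8, a0f03e0, c59785a, e22bb89}.
2d09d90 is among them, so fast-forward is possible.

Yes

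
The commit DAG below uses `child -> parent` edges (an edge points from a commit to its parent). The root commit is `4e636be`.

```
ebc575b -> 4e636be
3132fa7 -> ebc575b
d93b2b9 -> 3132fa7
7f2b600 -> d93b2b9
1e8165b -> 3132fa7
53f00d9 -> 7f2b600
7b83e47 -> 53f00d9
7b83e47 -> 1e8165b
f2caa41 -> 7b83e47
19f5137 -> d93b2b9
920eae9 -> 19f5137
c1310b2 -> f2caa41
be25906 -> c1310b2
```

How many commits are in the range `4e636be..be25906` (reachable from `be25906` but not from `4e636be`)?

Reachable from be25906: {1e8165b, 3132fa7, 4e636be, 53f00d9, 7b83e47, 7f2b600, be25906, c1310b2, d93b2b9, ebc575b, f2caa41}.
Reachable from 4e636be: {4e636be}.
In be25906's history but not 4e636be's: {1e8165b, 3132fa7, 53f00d9, 7b83e47, 7f2b600, be25906, c1310b2, d93b2b9, ebc575b, f2caa41} — 10 commits.

10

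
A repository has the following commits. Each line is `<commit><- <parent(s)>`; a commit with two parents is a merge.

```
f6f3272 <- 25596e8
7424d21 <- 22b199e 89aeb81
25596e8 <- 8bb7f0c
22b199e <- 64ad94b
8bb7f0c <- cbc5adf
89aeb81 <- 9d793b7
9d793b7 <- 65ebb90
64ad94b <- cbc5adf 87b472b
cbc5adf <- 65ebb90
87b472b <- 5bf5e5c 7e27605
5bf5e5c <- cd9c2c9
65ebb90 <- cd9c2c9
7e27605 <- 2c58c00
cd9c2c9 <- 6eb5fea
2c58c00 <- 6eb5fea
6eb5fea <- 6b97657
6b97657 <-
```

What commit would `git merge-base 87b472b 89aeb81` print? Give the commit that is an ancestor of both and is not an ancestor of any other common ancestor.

cd9c2c9

Ancestors of 87b472b: {2c58c00, 5bf5e5c, 6b97657, 6eb5fea, 7e27605, 87b472b, cd9c2c9}.
Ancestors of 89aeb81: {65ebb90, 6b97657, 6eb5fea, 89aeb81, 9d793b7, cd9c2c9}.
Common ancestors: {6b97657, 6eb5fea, cd9c2c9}.
Among these, cd9c2c9 is not an ancestor of any other common ancestor — it is the merge base.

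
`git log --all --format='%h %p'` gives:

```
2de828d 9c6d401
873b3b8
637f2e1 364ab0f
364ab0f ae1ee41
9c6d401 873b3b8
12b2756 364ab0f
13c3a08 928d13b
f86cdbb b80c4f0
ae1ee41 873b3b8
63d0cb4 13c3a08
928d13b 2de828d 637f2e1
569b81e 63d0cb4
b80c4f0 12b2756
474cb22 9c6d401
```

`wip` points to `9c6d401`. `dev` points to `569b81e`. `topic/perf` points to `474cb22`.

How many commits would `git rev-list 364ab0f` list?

Walking parent pointers from 364ab0f: reachable set = {364ab0f, 873b3b8, ae1ee41}.
That is 3 commits.

3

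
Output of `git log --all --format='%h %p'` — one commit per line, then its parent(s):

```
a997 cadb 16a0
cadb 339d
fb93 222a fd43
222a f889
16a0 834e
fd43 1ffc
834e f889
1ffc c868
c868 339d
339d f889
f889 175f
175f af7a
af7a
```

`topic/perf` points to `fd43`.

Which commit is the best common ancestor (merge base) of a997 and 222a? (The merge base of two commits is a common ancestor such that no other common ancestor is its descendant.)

f889

Ancestors of a997: {16a0, 175f, 339d, 834e, a997, af7a, cadb, f889}.
Ancestors of 222a: {175f, 222a, af7a, f889}.
Common ancestors: {175f, af7a, f889}.
Among these, f889 is not an ancestor of any other common ancestor — it is the merge base.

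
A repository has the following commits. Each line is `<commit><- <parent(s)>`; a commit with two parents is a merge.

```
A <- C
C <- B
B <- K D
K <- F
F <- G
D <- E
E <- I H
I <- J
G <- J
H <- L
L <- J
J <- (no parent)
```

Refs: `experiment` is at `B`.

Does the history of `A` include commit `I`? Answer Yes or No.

Ancestors of A (commits reachable by following parents): {A, B, C, D, E, F, G, H, I, J, K, L}.
I is in that set, so it is an ancestor of A.

Yes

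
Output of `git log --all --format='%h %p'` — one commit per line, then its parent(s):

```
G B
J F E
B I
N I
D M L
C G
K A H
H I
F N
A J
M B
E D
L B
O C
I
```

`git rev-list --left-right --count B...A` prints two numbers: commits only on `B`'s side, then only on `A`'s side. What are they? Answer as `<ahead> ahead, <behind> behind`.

Reachable from B: {B, I}.
Reachable from A: {A, B, D, E, F, I, J, L, M, N}.
Only in B's history (ahead): {} — 0.
Only in A's history (behind): {A, D, E, F, J, L, M, N} — 8.

0 ahead, 8 behind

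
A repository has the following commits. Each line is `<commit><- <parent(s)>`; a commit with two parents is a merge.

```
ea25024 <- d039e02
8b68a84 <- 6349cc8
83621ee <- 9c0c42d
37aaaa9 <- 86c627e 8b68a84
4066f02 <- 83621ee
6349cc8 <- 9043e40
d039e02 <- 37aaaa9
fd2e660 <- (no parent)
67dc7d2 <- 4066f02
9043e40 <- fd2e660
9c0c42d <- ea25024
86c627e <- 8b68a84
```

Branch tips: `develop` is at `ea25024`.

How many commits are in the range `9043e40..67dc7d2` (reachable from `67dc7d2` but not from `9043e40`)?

10

Reachable from 67dc7d2: {37aaaa9, 4066f02, 6349cc8, 67dc7d2, 83621ee, 86c627e, 8b68a84, 9043e40, 9c0c42d, d039e02, ea25024, fd2e660}.
Reachable from 9043e40: {9043e40, fd2e660}.
In 67dc7d2's history but not 9043e40's: {37aaaa9, 4066f02, 6349cc8, 67dc7d2, 83621ee, 86c627e, 8b68a84, 9c0c42d, d039e02, ea25024} — 10 commits.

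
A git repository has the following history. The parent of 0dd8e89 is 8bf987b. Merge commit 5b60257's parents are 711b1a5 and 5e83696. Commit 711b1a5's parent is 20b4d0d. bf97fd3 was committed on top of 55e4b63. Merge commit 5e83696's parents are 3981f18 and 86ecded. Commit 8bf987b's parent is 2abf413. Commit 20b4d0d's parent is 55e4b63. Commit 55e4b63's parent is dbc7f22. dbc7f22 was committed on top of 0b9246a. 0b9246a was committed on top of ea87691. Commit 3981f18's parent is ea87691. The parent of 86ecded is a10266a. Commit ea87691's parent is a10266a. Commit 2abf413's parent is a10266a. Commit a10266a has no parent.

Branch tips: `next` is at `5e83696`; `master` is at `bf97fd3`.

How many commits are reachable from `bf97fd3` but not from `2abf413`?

Reachable from bf97fd3: {0b9246a, 55e4b63, a10266a, bf97fd3, dbc7f22, ea87691}.
Reachable from 2abf413: {2abf413, a10266a}.
In bf97fd3's history but not 2abf413's: {0b9246a, 55e4b63, bf97fd3, dbc7f22, ea87691} — 5 commits.

5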